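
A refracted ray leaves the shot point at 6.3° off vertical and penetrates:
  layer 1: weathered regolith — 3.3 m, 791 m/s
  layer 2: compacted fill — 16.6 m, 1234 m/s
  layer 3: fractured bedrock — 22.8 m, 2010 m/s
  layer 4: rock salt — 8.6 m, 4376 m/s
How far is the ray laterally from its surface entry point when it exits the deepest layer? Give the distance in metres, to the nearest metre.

Ray parameter p = sin 6.3° / 791 m/s = 1.3873e-04 s/m.
Layer 1: θ = 6.30°; offset = 3.3·tan 6.30° = 0.364 m.
Layer 2: sin θ = p·1234 = 0.1712 → θ = 9.86°; offset = 16.6·tan 9.86° = 2.884 m.
Layer 3: sin θ = p·2010 = 0.2788 → θ = 16.19°; offset = 22.8·tan 16.19° = 6.620 m.
Layer 4: sin θ = p·4376 = 0.6071 → θ = 37.38°; offset = 8.6·tan 37.38° = 6.570 m.
Summing the layer offsets gives 16.439 m.

16 m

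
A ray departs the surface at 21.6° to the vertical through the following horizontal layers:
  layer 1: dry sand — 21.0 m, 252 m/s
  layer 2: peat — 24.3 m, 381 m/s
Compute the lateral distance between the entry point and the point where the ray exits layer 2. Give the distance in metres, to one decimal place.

24.6 m

p = sin θ₁/V₁ = sin 21.6°/252 = 1.4608e-03 s/m is conserved through the stack.
Layer 1: θ = 21.60°; offset = 21.0·tan 21.60° = 8.314 m.
Layer 2: sin θ = p·381 = 0.5566 → θ = 33.82°; offset = 24.3·tan 33.82° = 16.279 m.
Σ offsets = 24.594 m.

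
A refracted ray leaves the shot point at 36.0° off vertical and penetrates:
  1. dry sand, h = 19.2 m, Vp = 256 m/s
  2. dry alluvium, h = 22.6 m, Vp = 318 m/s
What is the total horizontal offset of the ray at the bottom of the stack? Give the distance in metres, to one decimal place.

38.1 m

Apply Snell's law at each interface; in layer i the horizontal offset is hᵢ·tan θᵢ.
Layer 1: θ = 36.00°; offset = 19.2·tan 36.00° = 13.950 m.
Layer 2: sin θ = 318·sin 36.0°/256 = 0.7301, θ = 46.90°; offset = 22.6·tan 46.90° = 24.149 m.
Total horizontal offset = 38.099 m.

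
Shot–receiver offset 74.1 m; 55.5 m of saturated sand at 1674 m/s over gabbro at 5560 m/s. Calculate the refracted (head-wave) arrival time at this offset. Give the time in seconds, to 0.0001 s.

0.0766 s

θ_c = arcsin(V₁/V₂) = arcsin(1674/5560) = 17.52°, cos θ_c = 0.9536.
Intercept time tᵢ = 2h cos θ_c / V₁ = 2·55.5·0.9536/1674 = 0.06323 s.
t = x/V₂ + tᵢ = 74.1/5560 + 0.06323 = 0.07656 s.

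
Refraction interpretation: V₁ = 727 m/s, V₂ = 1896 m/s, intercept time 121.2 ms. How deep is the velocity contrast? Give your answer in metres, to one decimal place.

θ_c = arcsin(727/1896) = 22.55°; cos θ_c = 0.9236.
tᵢ = 2h cos θ_c/V₁ ⇒ h = tᵢ·V₁/(2 cos θ_c) = 0.1212·727/(2·0.9236) = 47.70 m.

47.7 m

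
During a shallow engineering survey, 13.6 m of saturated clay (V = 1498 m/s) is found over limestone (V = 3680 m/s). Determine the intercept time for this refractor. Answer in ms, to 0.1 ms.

tᵢ = 2h·√(V₂²−V₁²)/(V₁V₂).
√(V₂²−V₁²) = √(3680²−1498²) = 3361.3 m/s.
tᵢ = 2·13.6·3361.3/(1498·3680) = 0.01659 s.

16.6 ms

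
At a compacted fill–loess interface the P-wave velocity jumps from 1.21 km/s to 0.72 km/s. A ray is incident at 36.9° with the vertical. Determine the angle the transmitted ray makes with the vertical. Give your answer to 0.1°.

Snell's law: sin θ₂ = (V₂/V₁)·sin θ₁ = (0.72/1.21)·sin 36.9° = 0.3573.
θ₂ = arcsin 0.3573 = 20.93° from the normal.

20.9°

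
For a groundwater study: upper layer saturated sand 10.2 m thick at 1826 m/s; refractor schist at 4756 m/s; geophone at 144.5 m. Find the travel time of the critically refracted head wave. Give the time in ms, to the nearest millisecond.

41 ms

θ_c = arcsin(V₁/V₂) = arcsin(1826/4756) = 22.58°, cos θ_c = 0.9234.
Intercept time tᵢ = 2h cos θ_c / V₁ = 2·10.2·0.9234/1826 = 0.01032 s.
t = x/V₂ + tᵢ = 144.5/4756 + 0.01032 = 0.04070 s.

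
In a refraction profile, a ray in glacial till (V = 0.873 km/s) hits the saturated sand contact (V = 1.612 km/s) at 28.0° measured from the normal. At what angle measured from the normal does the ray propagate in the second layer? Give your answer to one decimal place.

sin θ₁/V₁ = sin θ₂/V₂ ⇒ sin θ₂ = 1.612·sin 28.0°/0.873 = 1.612·0.4695/0.873 = 0.8669.
θ₂ = arcsin 0.8669 = 60.10° from the normal.

60.1°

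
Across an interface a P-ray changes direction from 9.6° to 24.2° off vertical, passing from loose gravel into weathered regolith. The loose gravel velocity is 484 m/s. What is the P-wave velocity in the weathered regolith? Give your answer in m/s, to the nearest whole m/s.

1190 m/s

sin 9.6° = 0.1668; sin 24.2° = 0.4099.
V₂ = V₁·(sin θ₂/sin θ₁) = 484·(0.4099/0.1668) = 1189.69 m/s.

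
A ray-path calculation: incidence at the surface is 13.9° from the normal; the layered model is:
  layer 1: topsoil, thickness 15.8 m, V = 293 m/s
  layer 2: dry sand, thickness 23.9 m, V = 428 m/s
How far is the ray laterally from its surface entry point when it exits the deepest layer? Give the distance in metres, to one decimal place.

12.9 m

Ray parameter p = sin 13.9° / 293 m/s = 8.1989e-04 s/m.
Layer 1: θ = 13.90°; offset = 15.8·tan 13.90° = 3.910 m.
Layer 2: sin θ = p·428 = 0.3509 → θ = 20.54°; offset = 23.9·tan 20.54° = 8.956 m.
Σ offsets = 12.866 m.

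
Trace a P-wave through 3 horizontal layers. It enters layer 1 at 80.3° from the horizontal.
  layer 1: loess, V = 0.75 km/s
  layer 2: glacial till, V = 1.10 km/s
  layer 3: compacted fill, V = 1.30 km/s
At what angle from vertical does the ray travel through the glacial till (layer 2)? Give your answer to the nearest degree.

14°

From the normal: θ₁ = 90° − 80.3° = 9.7°.
Snell's law across each interface conserves sin θ / V, so sin θ_2 = V_2·sin θ₁/V₁.
sin θ_2 = 1.10 × sin 9.7° / 0.75 = 0.2471.
θ_2 = 14.31° from the vertical.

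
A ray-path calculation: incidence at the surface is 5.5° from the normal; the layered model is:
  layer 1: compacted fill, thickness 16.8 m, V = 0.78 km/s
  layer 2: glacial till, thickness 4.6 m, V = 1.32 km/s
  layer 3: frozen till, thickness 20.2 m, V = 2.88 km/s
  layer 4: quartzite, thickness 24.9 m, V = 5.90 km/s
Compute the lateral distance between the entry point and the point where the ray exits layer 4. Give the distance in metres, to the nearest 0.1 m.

p = sin θ₁/V₁ = sin 5.5°/0.78 = 1.2288e-01 s/km is conserved through the stack.
Layer 1: θ = 5.50°; offset = 16.8·tan 5.50° = 1.618 m.
Layer 2: sin θ = p·1.32 = 0.1622 → θ = 9.33°; offset = 4.6·tan 9.33° = 0.756 m.
Layer 3: sin θ = p·2.88 = 0.3539 → θ = 20.73°; offset = 20.2·tan 20.73° = 7.643 m.
Layer 4: sin θ = p·5.90 = 0.7250 → θ = 46.47°; offset = 24.9·tan 46.47° = 26.210 m.
Total horizontal offset = 36.227 m.

36.2 m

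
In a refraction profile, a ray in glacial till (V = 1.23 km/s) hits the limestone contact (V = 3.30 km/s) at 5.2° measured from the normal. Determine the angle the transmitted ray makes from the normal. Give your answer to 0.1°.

14.1°

sin θ₁/V₁ = sin θ₂/V₂ ⇒ sin θ₂ = 3.30·sin 5.2°/1.23 = 3.30·0.0906/1.23 = 0.2432.
θ₂ = sin⁻¹(0.2432) = 14.07° (from vertical).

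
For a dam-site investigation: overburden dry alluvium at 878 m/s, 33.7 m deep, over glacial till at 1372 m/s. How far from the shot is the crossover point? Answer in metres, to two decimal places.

θ_c = arcsin(878/1372) = 39.79°, so cos θ_c = 0.7684 and tᵢ = 2h cos θ_c/V₁ = 0.0590 s.
At crossover x/V₁ = x/V₂ + tᵢ ⇒ x = tᵢ/(1/V₁ − 1/V₂) = 0.05899/(1.1390e-03 − 7.2886e-04) = 143.84 m.

143.84 m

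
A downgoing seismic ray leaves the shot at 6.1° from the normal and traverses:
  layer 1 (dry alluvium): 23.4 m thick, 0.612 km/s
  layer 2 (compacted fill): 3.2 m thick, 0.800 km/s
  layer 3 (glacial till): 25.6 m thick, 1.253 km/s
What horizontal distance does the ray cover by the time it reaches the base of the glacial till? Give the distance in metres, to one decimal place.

p = sin θ₁/V₁ = sin 6.1°/0.612 = 1.7363e-01 s/km is conserved through the stack.
Layer 1: θ = 6.10°; offset = 23.4·tan 6.10° = 2.501 m.
Layer 2: sin θ = p·0.800 = 0.1389 → θ = 7.98°; offset = 3.2·tan 7.98° = 0.449 m.
Layer 3: sin θ = p·1.253 = 0.2176 → θ = 12.57°; offset = 25.6·tan 12.57° = 5.706 m.
Σ offsets = 8.656 m.

8.7 m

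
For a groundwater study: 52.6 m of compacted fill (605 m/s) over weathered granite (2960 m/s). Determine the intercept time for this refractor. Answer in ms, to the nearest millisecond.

170 ms

θ_c = arcsin(V₁/V₂) = arcsin(605/2960) = 11.79°; cos θ_c = 0.9789.
tᵢ = 2h·cos θ_c / V₁ = 2·52.6·0.9789 / 605 = 0.17021 s.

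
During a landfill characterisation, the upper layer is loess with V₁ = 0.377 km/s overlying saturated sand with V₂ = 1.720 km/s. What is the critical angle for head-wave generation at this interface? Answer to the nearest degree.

At critical incidence the refracted ray runs along the interface (θ₂ = 90°), so sin θ_c = V₁/V₂.
θ_c = arcsin(0.377/1.720) = arcsin 0.2192 = 12.66°.

13°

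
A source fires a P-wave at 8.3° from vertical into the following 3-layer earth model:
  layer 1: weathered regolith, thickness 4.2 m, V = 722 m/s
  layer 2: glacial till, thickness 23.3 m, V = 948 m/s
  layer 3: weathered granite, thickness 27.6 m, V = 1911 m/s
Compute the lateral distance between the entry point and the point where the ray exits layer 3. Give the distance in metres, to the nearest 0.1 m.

16.5 m

Apply Snell's law at each interface; in layer i the horizontal offset is hᵢ·tan θᵢ.
Layer 1: θ = 8.30°; offset = 4.2·tan 8.30° = 0.613 m.
Layer 2: sin θ = 948·sin 8.3°/722 = 0.1895, θ = 10.93°; offset = 23.3·tan 10.93° = 4.498 m.
Layer 3: sin θ = 1911·sin 8.3°/722 = 0.3821, θ = 22.46°; offset = 27.6·tan 22.46° = 11.411 m.
Total horizontal offset = 16.522 m.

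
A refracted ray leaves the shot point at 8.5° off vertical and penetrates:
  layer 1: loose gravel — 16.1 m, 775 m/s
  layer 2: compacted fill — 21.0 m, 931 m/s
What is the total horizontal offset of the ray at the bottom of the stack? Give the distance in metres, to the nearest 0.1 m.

6.2 m

Apply Snell's law at each interface; in layer i the horizontal offset is hᵢ·tan θᵢ.
Layer 1: θ = 8.50°; offset = 16.1·tan 8.50° = 2.406 m.
Layer 2: sin θ = 931·sin 8.5°/775 = 0.1776, θ = 10.23°; offset = 21.0·tan 10.23° = 3.789 m.
Σ offsets = 6.195 m.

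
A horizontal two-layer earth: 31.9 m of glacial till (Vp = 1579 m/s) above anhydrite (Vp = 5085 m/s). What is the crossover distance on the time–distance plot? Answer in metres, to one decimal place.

88.0 m

x_cross = 2h·√((V₂+V₁)/(V₂−V₁)).
(V₂+V₁)/(V₂−V₁) = (5085+1579)/(5085−1579) = 1.9007; √ = 1.3787.
x_cross = 2·31.9·1.3787 = 87.96 m.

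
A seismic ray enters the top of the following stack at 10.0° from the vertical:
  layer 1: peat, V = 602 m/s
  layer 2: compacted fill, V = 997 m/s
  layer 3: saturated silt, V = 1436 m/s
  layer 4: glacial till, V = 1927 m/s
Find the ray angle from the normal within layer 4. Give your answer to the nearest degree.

Ray parameter p = sin 10.0° / 602 = 2.8845e-04 s/m.
sin θ_4 = p·V_4 = 2.8845e-04 × 1927 = 0.5558.
θ_4 = 33.77° from the vertical.

34°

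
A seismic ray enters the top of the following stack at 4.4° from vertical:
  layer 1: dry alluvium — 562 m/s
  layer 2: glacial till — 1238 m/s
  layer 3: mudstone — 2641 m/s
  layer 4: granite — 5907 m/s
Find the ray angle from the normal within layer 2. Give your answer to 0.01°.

9.73°

Ray parameter p = sin 4.4° / 562 = 1.3651e-04 s/m.
sin θ_2 = p·V_2 = 1.3651e-04 × 1238 = 0.1690.
θ_2 = 9.73° from the vertical.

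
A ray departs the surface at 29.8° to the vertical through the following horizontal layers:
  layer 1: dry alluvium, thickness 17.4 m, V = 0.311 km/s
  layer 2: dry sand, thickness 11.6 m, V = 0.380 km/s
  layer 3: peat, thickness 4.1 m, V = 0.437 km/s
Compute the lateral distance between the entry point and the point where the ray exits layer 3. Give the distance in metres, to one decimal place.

Apply Snell's law at each interface; in layer i the horizontal offset is hᵢ·tan θᵢ.
Layer 1: θ = 29.80°; offset = 17.4·tan 29.80° = 9.965 m.
Layer 2: sin θ = 0.380·sin 29.8°/0.311 = 0.6072, θ = 37.39°; offset = 11.6·tan 37.39° = 8.866 m.
Layer 3: sin θ = 0.437·sin 29.8°/0.311 = 0.6983, θ = 44.29°; offset = 4.1·tan 44.29° = 4.000 m.
Total horizontal offset = 22.831 m.

22.8 m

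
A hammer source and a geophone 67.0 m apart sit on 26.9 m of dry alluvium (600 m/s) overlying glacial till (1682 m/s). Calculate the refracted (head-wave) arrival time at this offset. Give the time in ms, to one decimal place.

t = x/V₂ + 2h·√(V₂²−V₁²)/(V₁V₂).
√(V₂²−V₁²) = √(1682²−600²) = 1571.3 m/s; delay term = 2·26.9·1571.3/(600·1682) = 0.08377 s.
t = 67.0/1682 + 0.08377 = 0.12360 s.

123.6 ms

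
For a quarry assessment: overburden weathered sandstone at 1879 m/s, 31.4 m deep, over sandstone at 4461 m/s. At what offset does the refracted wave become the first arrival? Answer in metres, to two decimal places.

98.41 m

θ_c = arcsin(1879/4461) = 24.91°, so cos θ_c = 0.9070 and tᵢ = 2h cos θ_c/V₁ = 0.0303 s.
At crossover x/V₁ = x/V₂ + tᵢ ⇒ x = tᵢ/(1/V₁ − 1/V₂) = 0.03031/(5.3220e-04 − 2.2416e-04) = 98.41 m.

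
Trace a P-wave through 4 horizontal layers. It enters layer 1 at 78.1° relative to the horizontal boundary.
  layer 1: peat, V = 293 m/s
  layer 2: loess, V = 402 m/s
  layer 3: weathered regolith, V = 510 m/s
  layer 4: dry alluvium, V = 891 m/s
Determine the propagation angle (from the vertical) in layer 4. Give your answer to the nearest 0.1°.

From the normal: θ₁ = 90° − 78.1° = 11.9°.
Snell's law across each interface conserves sin θ / V, so sin θ_4 = V_4·sin θ₁/V₁.
sin θ_4 = 891 × sin 11.9° / 293 = 0.6271.
θ_4 = 38.83° from the vertical.

38.8°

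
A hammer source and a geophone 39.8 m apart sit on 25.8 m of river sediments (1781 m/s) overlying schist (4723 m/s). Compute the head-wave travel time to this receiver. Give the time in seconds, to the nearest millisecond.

θ_c = arcsin(V₁/V₂) = arcsin(1781/4723) = 22.15°, cos θ_c = 0.9262.
Intercept time tᵢ = 2h cos θ_c / V₁ = 2·25.8·0.9262/1781 = 0.02683 s.
t = x/V₂ + tᵢ = 39.8/4723 + 0.02683 = 0.03526 s.

0.035 s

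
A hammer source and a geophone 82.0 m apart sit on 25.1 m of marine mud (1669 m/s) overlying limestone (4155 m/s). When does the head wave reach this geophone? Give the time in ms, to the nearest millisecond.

t = x/V₂ + 2h·√(V₂²−V₁²)/(V₁V₂).
√(V₂²−V₁²) = √(4155²−1669²) = 3805.1 m/s; delay term = 2·25.1·3805.1/(1669·4155) = 0.02754 s.
t = 82.0/4155 + 0.02754 = 0.04728 s.

47 ms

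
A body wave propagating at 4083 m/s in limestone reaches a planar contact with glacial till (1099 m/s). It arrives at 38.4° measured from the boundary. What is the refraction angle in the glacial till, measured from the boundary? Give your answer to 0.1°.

Convert to the normal: θ₁ = 90° − 38.4° = 51.6°.
sin θ₁/V₁ = sin θ₂/V₂ ⇒ sin θ₂ = 1099·sin 51.6°/4083 = 1099·0.7837/4083 = 0.2109.
θ₂ = arcsin 0.2109 = 12.18° from the normal.
From the interface: 90° − 12.18° = 77.82°.

77.8°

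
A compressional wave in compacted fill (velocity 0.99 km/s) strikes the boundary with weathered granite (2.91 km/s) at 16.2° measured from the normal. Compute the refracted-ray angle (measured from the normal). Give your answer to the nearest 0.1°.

sin θ₁/V₁ = sin θ₂/V₂ ⇒ sin θ₂ = 2.91·sin 16.2°/0.99 = 2.91·0.2790/0.99 = 0.8201.
θ₂ = sin⁻¹(0.8201) = 55.09° (from vertical).

55.1°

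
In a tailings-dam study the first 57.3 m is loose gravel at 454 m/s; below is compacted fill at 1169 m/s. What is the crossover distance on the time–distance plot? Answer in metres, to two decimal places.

172.66 m

x_cross = 2h·√((V₂+V₁)/(V₂−V₁)).
(V₂+V₁)/(V₂−V₁) = (1169+454)/(1169−454) = 2.2699; √ = 1.5066.
x_cross = 2·57.3·1.5066 = 172.66 m.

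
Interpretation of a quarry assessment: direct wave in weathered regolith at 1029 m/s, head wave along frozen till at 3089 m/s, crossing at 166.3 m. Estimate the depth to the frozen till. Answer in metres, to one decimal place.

58.8 m

x_cross = 2h·√((V₂+V₁)/(V₂−V₁)) → h = x_cross / (2·√((V₂+V₁)/(V₂−V₁))).
√((V₂+V₁)/(V₂−V₁)) = √((3089+1029)/(3089−1029)) = 1.4139.
h = 166.3 / (2·1.4139) = 58.81 m.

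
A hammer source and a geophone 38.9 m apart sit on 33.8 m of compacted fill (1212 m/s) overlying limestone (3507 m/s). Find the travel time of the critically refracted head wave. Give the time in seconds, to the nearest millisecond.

t = x/V₂ + 2h·√(V₂²−V₁²)/(V₁V₂).
√(V₂²−V₁²) = √(3507²−1212²) = 3290.9 m/s; delay term = 2·33.8·3290.9/(1212·3507) = 0.05234 s.
t = 38.9/3507 + 0.05234 = 0.06343 s.

0.063 s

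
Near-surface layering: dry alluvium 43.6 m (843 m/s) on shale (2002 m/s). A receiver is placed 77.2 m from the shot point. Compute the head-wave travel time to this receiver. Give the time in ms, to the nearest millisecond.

t = x/V₂ + 2h·√(V₂²−V₁²)/(V₁V₂).
√(V₂²−V₁²) = √(2002²−843²) = 1815.9 m/s; delay term = 2·43.6·1815.9/(843·2002) = 0.09382 s.
t = 77.2/2002 + 0.09382 = 0.13238 s.

132 ms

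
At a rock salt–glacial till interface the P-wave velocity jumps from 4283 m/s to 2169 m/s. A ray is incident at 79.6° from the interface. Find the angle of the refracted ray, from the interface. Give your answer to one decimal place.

Angle from the normal: 90° − 79.6° = 10.4°.
Snell's law: sin θ₂ = (V₂/V₁)·sin θ₁ = (2169/4283)·sin 10.4° = 0.0914.
θ₂ = arcsin 0.0914 = 5.25° from the normal.
From the interface: 90° − 5.25° = 84.75°.

84.8°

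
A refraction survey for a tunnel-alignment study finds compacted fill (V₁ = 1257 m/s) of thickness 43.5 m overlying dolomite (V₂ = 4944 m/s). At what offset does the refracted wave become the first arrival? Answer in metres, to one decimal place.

112.8 m

θ_c = arcsin(1257/4944) = 14.73°, so cos θ_c = 0.9671 and tᵢ = 2h cos θ_c/V₁ = 0.0669 s.
At crossover x/V₁ = x/V₂ + tᵢ ⇒ x = tᵢ/(1/V₁ − 1/V₂) = 0.06694/(7.9554e-04 − 2.0227e-04) = 112.83 m.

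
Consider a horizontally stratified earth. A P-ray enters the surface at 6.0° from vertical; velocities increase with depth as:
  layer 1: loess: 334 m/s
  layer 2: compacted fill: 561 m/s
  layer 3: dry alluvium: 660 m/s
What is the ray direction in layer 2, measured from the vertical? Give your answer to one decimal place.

Ray parameter p = sin 6.0° / 334 = 3.1296e-04 s/m.
sin θ_2 = p·V_2 = 3.1296e-04 × 561 = 0.1756.
θ_2 = 10.11° from the vertical.

10.1°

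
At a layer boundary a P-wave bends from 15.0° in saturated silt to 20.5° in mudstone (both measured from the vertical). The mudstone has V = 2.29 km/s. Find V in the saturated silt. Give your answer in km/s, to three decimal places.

Snell's law: sin 15.0°/V₁ = sin 20.5°/V₂.
V₁ = V₂·sin 15.0°/sin 20.5° = 2.29 × 0.7390 = 1.692 km/s.

1.692 km/s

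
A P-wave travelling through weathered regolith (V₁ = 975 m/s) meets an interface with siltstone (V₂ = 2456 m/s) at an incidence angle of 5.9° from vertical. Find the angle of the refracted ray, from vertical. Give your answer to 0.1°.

sin θ₁/V₁ = sin θ₂/V₂ ⇒ sin θ₂ = 2456·sin 5.9°/975 = 2456·0.1028/975 = 0.2589.
θ₂ = sin⁻¹(0.2589) = 15.01° (from vertical).

15.0°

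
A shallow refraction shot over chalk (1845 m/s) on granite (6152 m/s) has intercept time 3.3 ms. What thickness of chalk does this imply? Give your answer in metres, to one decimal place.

3.2 m

θ_c = arcsin(1845/6152) = 17.45°; cos θ_c = 0.9540.
tᵢ = 2h cos θ_c/V₁ ⇒ h = tᵢ·V₁/(2 cos θ_c) = 0.0033·1845/(2·0.9540) = 3.19 m.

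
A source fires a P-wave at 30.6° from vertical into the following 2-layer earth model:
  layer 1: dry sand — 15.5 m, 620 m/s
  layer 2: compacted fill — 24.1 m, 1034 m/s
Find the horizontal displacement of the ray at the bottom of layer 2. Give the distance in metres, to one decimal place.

47.9 m

Apply Snell's law at each interface; in layer i the horizontal offset is hᵢ·tan θᵢ.
Layer 1: θ = 30.60°; offset = 15.5·tan 30.60° = 9.167 m.
Layer 2: sin θ = 1034·sin 30.6°/620 = 0.8489, θ = 58.10°; offset = 24.1·tan 58.10° = 38.715 m.
Summing the layer offsets gives 47.881 m.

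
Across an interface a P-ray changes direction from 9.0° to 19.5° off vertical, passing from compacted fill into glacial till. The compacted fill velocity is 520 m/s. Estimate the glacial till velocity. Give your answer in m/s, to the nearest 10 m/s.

sin 9.0° = 0.1564; sin 19.5° = 0.3338.
V₂ = V₁·(sin θ₂/sin θ₁) = 520·(0.3338/0.1564) = 1109.60 m/s.

1110 m/s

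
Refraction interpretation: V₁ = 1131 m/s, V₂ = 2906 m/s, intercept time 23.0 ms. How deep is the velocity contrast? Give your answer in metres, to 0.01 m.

θ_c = arcsin(1131/2906) = 22.90°; cos θ_c = 0.9212.
tᵢ = 2h cos θ_c/V₁ ⇒ h = tᵢ·V₁/(2 cos θ_c) = 0.023·1131/(2·0.9212) = 14.12 m.

14.12 m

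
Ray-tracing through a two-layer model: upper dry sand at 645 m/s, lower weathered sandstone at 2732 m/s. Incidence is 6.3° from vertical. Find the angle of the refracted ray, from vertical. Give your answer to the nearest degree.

Snell's law: sin θ₂ = (V₂/V₁)·sin θ₁ = (2732/645)·sin 6.3° = 0.4648.
θ₂ = arcsin 0.4648 = 27.70° from the normal.

28°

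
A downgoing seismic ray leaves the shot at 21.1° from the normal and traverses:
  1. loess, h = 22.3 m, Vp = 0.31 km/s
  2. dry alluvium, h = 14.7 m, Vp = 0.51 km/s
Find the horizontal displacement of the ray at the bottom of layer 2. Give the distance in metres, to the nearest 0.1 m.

Apply Snell's law at each interface; in layer i the horizontal offset is hᵢ·tan θᵢ.
Layer 1: θ = 21.10°; offset = 22.3·tan 21.10° = 8.605 m.
Layer 2: sin θ = 0.51·sin 21.1°/0.31 = 0.5923, θ = 36.32°; offset = 14.7·tan 36.32° = 10.805 m.
Σ offsets = 19.410 m.

19.4 m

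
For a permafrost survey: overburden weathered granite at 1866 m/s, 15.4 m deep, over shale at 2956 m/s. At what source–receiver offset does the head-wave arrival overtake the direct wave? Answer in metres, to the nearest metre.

x_cross = 2h·√((V₂+V₁)/(V₂−V₁)).
(V₂+V₁)/(V₂−V₁) = (2956+1866)/(2956−1866) = 4.4239; √ = 2.1033.
x_cross = 2·15.4·2.1033 = 64.78 m.

65 m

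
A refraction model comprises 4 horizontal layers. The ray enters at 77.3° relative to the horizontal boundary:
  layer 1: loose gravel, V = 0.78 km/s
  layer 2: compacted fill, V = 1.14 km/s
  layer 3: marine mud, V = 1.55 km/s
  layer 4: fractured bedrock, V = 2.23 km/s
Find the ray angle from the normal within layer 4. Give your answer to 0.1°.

From the normal: θ₁ = 90° − 77.3° = 12.7°.
Ray parameter p = sin 12.7° / 0.78 = 2.8185e-01 s/km.
sin θ_4 = p·V_4 = 2.8185e-01 × 2.23 = 0.6285.
θ_4 = arcsin 0.6285 = 38.94°.

38.9°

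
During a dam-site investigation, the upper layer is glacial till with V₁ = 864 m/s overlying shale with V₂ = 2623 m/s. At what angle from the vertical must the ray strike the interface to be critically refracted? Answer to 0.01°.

19.23°

Critical incidence: sin θ_c = V₁/V₂ = 864/2623 = 0.3294.
θ_c = arcsin 0.3294 = 19.23°.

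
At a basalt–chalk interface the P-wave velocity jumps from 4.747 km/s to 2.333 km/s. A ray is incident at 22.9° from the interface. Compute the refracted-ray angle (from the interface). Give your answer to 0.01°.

Angle from the normal: 90° − 22.9° = 67.1°.
Snell's law: sin θ₂ = (V₂/V₁)·sin θ₁ = (2.333/4.747)·sin 67.1° = 0.4527.
θ₂ = sin⁻¹(0.4527) = 26.92° (from vertical).
From the interface: 90° − 26.92° = 63.08°.

63.08°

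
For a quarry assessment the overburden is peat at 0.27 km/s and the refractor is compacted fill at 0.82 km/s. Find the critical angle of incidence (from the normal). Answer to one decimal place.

19.2°

At critical incidence the refracted ray runs along the interface (θ₂ = 90°), so sin θ_c = V₁/V₂.
θ_c = arcsin(0.27/0.82) = arcsin 0.3293 = 19.22°.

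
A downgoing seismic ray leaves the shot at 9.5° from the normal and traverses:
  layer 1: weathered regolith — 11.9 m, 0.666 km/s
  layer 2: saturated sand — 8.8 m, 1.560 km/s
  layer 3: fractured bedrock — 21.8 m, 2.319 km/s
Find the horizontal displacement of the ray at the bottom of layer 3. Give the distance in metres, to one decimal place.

21.0 m

Ray parameter p = sin 9.5° / 0.666 km/s = 2.4782e-01 s/km.
Layer 1: θ = 9.50°; offset = 11.9·tan 9.50° = 1.991 m.
Layer 2: sin θ = p·1.560 = 0.3866 → θ = 22.74°; offset = 8.8·tan 22.74° = 3.689 m.
Layer 3: sin θ = p·2.319 = 0.5747 → θ = 35.08°; offset = 21.8·tan 35.08° = 15.309 m.
Σ offsets = 20.989 m.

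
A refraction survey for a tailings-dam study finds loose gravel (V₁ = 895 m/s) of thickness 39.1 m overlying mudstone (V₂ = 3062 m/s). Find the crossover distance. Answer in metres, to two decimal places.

θ_c = arcsin(895/3062) = 17.00°, so cos θ_c = 0.9563 and tᵢ = 2h cos θ_c/V₁ = 0.0836 s.
At crossover x/V₁ = x/V₂ + tᵢ ⇒ x = tᵢ/(1/V₁ − 1/V₂) = 0.08356/(1.1173e-03 − 3.2658e-04) = 105.67 m.

105.67 m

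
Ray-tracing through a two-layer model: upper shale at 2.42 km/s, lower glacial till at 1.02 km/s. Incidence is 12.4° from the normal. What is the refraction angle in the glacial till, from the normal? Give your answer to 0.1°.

sin θ₁/V₁ = sin θ₂/V₂ ⇒ sin θ₂ = 1.02·sin 12.4°/2.42 = 1.02·0.2147/2.42 = 0.0905.
θ₂ = sin⁻¹(0.0905) = 5.19° (from vertical).

5.2°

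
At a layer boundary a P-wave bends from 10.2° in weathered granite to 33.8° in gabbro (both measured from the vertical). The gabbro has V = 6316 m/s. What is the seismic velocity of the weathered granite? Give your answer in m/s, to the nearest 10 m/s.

Snell's law: sin 10.2°/V₁ = sin 33.8°/V₂.
V₁ = V₂·sin 10.2°/sin 33.8° = 6316 × 0.3183 = 2010.56 m/s.

2010 m/s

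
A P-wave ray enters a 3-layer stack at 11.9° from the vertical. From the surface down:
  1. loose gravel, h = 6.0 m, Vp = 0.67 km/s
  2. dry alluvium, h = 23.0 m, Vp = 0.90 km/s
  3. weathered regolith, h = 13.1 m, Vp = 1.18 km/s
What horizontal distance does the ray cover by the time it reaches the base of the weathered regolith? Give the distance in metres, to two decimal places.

Apply Snell's law at each interface; in layer i the horizontal offset is hᵢ·tan θᵢ.
Layer 1: θ = 11.90°; offset = 6.0·tan 11.90° = 1.2644 m.
Layer 2: sin θ = 0.90·sin 11.9°/0.67 = 0.2770, θ = 16.08°; offset = 23.0·tan 16.08° = 6.6302 m.
Layer 3: sin θ = 1.18·sin 11.9°/0.67 = 0.3632, θ = 21.29°; offset = 13.1·tan 21.29° = 5.1061 m.
Σ offsets = 13.0007 m.

13.00 m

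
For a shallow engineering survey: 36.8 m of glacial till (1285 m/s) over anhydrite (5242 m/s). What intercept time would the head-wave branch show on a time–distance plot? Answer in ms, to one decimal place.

55.5 ms

tᵢ = 2h·√(V₂²−V₁²)/(V₁V₂).
√(V₂²−V₁²) = √(5242²−1285²) = 5082.1 m/s.
tᵢ = 2·36.8·5082.1/(1285·5242) = 0.05553 s.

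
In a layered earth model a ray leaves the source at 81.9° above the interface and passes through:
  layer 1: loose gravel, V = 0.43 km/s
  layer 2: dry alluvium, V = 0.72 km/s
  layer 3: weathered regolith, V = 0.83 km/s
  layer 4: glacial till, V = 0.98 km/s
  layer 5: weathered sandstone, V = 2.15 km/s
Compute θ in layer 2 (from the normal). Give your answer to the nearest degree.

14°

From the normal: θ₁ = 90° − 81.9° = 8.1°.
Snell's law across each interface conserves sin θ / V, so sin θ_2 = V_2·sin θ₁/V₁.
sin θ_2 = 0.72 × sin 8.1° / 0.43 = 0.2359.
θ_2 = arcsin 0.2359 = 13.65°.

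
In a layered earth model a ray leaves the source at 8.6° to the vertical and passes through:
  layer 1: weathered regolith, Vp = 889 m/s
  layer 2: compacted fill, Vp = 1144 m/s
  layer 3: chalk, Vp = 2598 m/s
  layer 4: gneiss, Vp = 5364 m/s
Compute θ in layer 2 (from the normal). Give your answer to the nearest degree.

11°

Snell's law across each interface conserves sin θ / V, so sin θ_2 = V_2·sin θ₁/V₁.
sin θ_2 = 1144 × sin 8.6° / 889 = 0.1924.
θ_2 = 11.09° from the vertical.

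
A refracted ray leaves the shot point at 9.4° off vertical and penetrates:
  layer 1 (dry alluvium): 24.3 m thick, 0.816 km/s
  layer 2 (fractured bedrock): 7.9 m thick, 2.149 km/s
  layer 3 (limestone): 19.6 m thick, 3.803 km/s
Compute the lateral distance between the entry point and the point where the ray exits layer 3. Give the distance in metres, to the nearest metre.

Apply Snell's law at each interface; in layer i the horizontal offset is hᵢ·tan θᵢ.
Layer 1: θ = 9.40°; offset = 24.3·tan 9.40° = 4.023 m.
Layer 2: sin θ = 2.149·sin 9.4°/0.816 = 0.4301, θ = 25.48°; offset = 7.9·tan 25.48° = 3.764 m.
Layer 3: sin θ = 3.803·sin 9.4°/0.816 = 0.7612, θ = 49.57°; offset = 19.6·tan 49.57° = 23.005 m.
Total horizontal offset = 30.792 m.

31 m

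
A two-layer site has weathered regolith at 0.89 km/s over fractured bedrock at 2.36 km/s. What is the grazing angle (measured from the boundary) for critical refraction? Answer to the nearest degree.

68°

Critical incidence: sin θ_c = V₁/V₂ = 0.89/2.36 = 0.3771.
θ_c = arcsin 0.3771 = 22.16°.
Measured from the interface: 90° − 22.16° = 67.84°.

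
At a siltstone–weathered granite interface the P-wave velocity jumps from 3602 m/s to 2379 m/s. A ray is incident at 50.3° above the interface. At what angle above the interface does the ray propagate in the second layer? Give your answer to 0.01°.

65.05°

Angle from the normal: 90° − 50.3° = 39.7°.
Snell's law: sin θ₂ = (V₂/V₁)·sin θ₁ = (2379/3602)·sin 39.7° = 0.4219.
θ₂ = sin⁻¹(0.4219) = 24.95° (from vertical).
From the interface: 90° − 24.95° = 65.05°.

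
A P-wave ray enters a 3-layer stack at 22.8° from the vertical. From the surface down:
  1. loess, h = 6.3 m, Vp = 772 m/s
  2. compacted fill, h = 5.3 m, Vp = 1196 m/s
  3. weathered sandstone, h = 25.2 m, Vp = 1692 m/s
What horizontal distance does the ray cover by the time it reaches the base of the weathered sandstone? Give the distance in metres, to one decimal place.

p = sin θ₁/V₁ = sin 22.8°/772 = 5.0196e-04 s/m is conserved through the stack.
Layer 1: θ = 22.80°; offset = 6.3·tan 22.80° = 2.648 m.
Layer 2: sin θ = p·1196 = 0.6003 → θ = 36.89°; offset = 5.3·tan 36.89° = 3.979 m.
Layer 3: sin θ = p·1692 = 0.8493 → θ = 58.14°; offset = 25.2·tan 58.14° = 40.545 m.
Total horizontal offset = 47.172 m.

47.2 m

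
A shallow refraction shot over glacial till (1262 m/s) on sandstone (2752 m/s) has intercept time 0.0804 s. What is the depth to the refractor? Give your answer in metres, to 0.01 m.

57.09 m

θ_c = arcsin(1262/2752) = 27.30°; cos θ_c = 0.8887.
tᵢ = 2h cos θ_c/V₁ ⇒ h = tᵢ·V₁/(2 cos θ_c) = 0.0804·1262/(2·0.8887) = 57.09 m.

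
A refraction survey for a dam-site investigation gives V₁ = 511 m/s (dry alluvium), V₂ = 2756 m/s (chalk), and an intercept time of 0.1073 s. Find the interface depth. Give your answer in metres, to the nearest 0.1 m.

θ_c = arcsin(511/2756) = 10.69°; cos θ_c = 0.9827.
tᵢ = 2h cos θ_c/V₁ ⇒ h = tᵢ·V₁/(2 cos θ_c) = 0.1073·511/(2·0.9827) = 27.90 m.

27.9 m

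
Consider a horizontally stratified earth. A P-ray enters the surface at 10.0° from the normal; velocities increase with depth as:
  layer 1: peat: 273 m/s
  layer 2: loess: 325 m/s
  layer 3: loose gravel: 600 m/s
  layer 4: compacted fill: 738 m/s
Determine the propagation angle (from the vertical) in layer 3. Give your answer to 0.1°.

Snell's law across each interface conserves sin θ / V, so sin θ_3 = V_3·sin θ₁/V₁.
sin θ_3 = 600 × sin 10.0° / 273 = 0.3816.
θ_3 = arcsin 0.3816 = 22.44°.

22.4°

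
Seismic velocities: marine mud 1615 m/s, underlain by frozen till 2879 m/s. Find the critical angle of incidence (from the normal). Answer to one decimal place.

Critical incidence: sin θ_c = V₁/V₂ = 1615/2879 = 0.5610.
θ_c = arcsin 0.5610 = 34.12°.

34.1°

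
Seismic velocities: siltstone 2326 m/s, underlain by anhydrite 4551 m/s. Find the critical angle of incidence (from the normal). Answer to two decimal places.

30.74°

At critical incidence the refracted ray runs along the interface (θ₂ = 90°), so sin θ_c = V₁/V₂.
θ_c = arcsin(2326/4551) = arcsin 0.5111 = 30.74°.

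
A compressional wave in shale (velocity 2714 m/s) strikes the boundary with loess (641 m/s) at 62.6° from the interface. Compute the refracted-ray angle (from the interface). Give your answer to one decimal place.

83.8°

Convert to the normal: θ₁ = 90° − 62.6° = 27.4°.
sin θ₁/V₁ = sin θ₂/V₂ ⇒ sin θ₂ = 641·sin 27.4°/2714 = 641·0.4602/2714 = 0.1087.
θ₂ = arcsin 0.1087 = 6.24° from the normal.
From the interface: 90° − 6.24° = 83.76°.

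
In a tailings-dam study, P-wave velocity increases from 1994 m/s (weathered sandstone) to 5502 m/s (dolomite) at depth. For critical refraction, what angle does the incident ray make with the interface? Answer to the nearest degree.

At critical incidence the refracted ray runs along the interface (θ₂ = 90°), so sin θ_c = V₁/V₂.
θ_c = arcsin(1994/5502) = arcsin 0.3624 = 21.25°.
Measured from the interface: 90° − 21.25° = 68.75°.

69°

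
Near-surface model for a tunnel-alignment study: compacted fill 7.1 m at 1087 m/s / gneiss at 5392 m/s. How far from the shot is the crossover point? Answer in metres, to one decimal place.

17.4 m

x_cross = 2h·√((V₂+V₁)/(V₂−V₁)).
(V₂+V₁)/(V₂−V₁) = (5392+1087)/(5392−1087) = 1.5050; √ = 1.2268.
x_cross = 2·7.1·1.2268 = 17.42 m.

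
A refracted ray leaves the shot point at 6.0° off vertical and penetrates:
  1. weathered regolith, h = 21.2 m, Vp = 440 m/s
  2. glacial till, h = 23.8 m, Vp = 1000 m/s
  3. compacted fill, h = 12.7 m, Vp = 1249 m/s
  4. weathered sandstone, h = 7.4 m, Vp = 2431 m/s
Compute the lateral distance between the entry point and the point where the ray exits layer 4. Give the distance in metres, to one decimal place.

17.2 m

Ray parameter p = sin 6.0° / 440 m/s = 2.3756e-04 s/m.
Layer 1: θ = 6.00°; offset = 21.2·tan 6.00° = 2.228 m.
Layer 2: sin θ = p·1000 = 0.2376 → θ = 13.74°; offset = 23.8·tan 13.74° = 5.821 m.
Layer 3: sin θ = p·1249 = 0.2967 → θ = 17.26°; offset = 12.7·tan 17.26° = 3.946 m.
Layer 4: sin θ = p·2431 = 0.5775 → θ = 35.28°; offset = 7.4·tan 35.28° = 5.235 m.
Summing the layer offsets gives 17.230 m.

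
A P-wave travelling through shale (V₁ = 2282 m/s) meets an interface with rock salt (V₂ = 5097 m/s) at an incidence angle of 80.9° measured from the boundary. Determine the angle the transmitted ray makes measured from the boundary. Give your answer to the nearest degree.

69°

Angle from the normal: 90° − 80.9° = 9.1°.
sin θ₁/V₁ = sin θ₂/V₂ ⇒ sin θ₂ = 5097·sin 9.1°/2282 = 5097·0.1582/2282 = 0.3533.
θ₂ = sin⁻¹(0.3533) = 20.69° (from vertical).
From the interface: 90° − 20.69° = 69.31°.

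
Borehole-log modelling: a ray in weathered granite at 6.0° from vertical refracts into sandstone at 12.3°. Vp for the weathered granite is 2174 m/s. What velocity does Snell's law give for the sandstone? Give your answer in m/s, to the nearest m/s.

4431 m/s

sin 6.0° = 0.1045; sin 12.3° = 0.2130.
V₂ = V₁·(sin θ₂/sin θ₁) = 2174·(0.2130/0.1045) = 4430.64 m/s.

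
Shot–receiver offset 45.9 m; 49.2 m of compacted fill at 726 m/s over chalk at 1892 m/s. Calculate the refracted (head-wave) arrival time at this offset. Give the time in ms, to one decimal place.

t = x/V₂ + 2h·√(V₂²−V₁²)/(V₁V₂).
√(V₂²−V₁²) = √(1892²−726²) = 1747.2 m/s; delay term = 2·49.2·1747.2/(726·1892) = 0.12516 s.
t = 45.9/1892 + 0.12516 = 0.14942 s.

149.4 ms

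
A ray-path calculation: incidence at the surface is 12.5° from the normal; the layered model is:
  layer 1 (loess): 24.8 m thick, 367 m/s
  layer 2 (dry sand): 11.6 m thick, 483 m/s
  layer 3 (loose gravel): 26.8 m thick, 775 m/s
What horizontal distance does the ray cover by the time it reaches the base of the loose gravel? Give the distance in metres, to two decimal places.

Apply Snell's law at each interface; in layer i the horizontal offset is hᵢ·tan θᵢ.
Layer 1: θ = 12.50°; offset = 24.8·tan 12.50° = 5.4980 m.
Layer 2: sin θ = 483·sin 12.5°/367 = 0.2849, θ = 16.55°; offset = 11.6·tan 16.55° = 3.4471 m.
Layer 3: sin θ = 775·sin 12.5°/367 = 0.4571, θ = 27.20°; offset = 26.8·tan 27.20° = 13.7719 m.
Summing the layer offsets gives 22.7170 m.

22.72 m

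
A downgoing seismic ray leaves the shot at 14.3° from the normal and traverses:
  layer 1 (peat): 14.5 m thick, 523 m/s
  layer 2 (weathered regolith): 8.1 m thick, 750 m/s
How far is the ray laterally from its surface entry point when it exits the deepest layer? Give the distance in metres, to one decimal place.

6.8 m

Ray parameter p = sin 14.3° / 523 m/s = 4.7227e-04 s/m.
Layer 1: θ = 14.30°; offset = 14.5·tan 14.30° = 3.696 m.
Layer 2: sin θ = p·750 = 0.3542 → θ = 20.74°; offset = 8.1·tan 20.74° = 3.068 m.
Σ offsets = 6.764 m.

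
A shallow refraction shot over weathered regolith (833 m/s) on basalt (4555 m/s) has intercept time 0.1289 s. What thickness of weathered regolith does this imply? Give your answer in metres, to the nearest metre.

55 m

h = tᵢ·V₁·V₂ / (2·√(V₂²−V₁²)).
√(V₂²−V₁²) = √(4555² − 833²) = 4478.2 m/s.
h = 0.1289 s × 833 × 4555 / (2 × 4478.2) = 54.61 m.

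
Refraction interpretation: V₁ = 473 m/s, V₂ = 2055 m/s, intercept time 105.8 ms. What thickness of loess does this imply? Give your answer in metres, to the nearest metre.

h = tᵢ·V₁·V₂ / (2·√(V₂²−V₁²)).
√(V₂²−V₁²) = √(2055² − 473²) = 1999.8 m/s.
h = 0.1058 s × 473 × 2055 / (2 × 1999.8) = 25.71 m.

26 m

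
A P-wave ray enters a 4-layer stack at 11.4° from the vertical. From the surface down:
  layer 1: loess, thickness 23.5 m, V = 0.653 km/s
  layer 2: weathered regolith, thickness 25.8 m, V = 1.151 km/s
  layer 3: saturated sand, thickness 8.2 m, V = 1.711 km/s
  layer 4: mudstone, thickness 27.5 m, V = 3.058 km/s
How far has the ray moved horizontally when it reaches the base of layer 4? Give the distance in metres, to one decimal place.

86.6 m

Ray parameter p = sin 11.4° / 0.653 km/s = 3.0269e-01 s/km.
Layer 1: θ = 11.40°; offset = 23.5·tan 11.40° = 4.738 m.
Layer 2: sin θ = p·1.151 = 0.3484 → θ = 20.39°; offset = 25.8·tan 20.39° = 9.589 m.
Layer 3: sin θ = p·1.711 = 0.5179 → θ = 31.19°; offset = 8.2·tan 31.19° = 4.964 m.
Layer 4: sin θ = p·3.058 = 0.9256 → θ = 67.76°; offset = 27.5·tan 67.76° = 67.264 m.
Σ offsets = 86.557 m.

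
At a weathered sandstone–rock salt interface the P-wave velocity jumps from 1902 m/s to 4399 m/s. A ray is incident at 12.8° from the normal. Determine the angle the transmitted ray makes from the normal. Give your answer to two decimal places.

30.82°

sin θ₁/V₁ = sin θ₂/V₂ ⇒ sin θ₂ = 4399·sin 12.8°/1902 = 4399·0.2215/1902 = 0.5124.
θ₂ = sin⁻¹(0.5124) = 30.82° (from vertical).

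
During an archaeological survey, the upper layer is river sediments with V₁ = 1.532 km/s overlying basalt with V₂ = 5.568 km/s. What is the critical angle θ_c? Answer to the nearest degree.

Critical incidence: sin θ_c = V₁/V₂ = 1.532/5.568 = 0.2751.
θ_c = arcsin 0.2751 = 15.97°.

16°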